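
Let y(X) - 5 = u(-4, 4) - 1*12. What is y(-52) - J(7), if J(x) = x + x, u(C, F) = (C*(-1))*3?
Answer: -9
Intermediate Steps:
u(C, F) = -3*C (u(C, F) = -C*3 = -3*C)
J(x) = 2*x
y(X) = 5 (y(X) = 5 + (-3*(-4) - 1*12) = 5 + (12 - 12) = 5 + 0 = 5)
y(-52) - J(7) = 5 - 2*7 = 5 - 1*14 = 5 - 14 = -9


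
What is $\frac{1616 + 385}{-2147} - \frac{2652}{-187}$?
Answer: $\frac{312921}{23617} \approx 13.25$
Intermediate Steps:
$\frac{1616 + 385}{-2147} - \frac{2652}{-187} = 2001 \left(- \frac{1}{2147}\right) - - \frac{156}{11} = - \frac{2001}{2147} + \frac{156}{11} = \frac{312921}{23617}$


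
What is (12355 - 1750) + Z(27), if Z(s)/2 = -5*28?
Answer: 10325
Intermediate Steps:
Z(s) = -280 (Z(s) = 2*(-5*28) = 2*(-140) = -280)
(12355 - 1750) + Z(27) = (12355 - 1750) - 280 = 10605 - 280 = 10325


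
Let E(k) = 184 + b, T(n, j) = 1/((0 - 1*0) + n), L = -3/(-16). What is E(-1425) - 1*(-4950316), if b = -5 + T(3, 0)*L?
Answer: 79207921/16 ≈ 4.9505e+6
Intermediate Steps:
L = 3/16 (L = -3*(-1/16) = 3/16 ≈ 0.18750)
T(n, j) = 1/n (T(n, j) = 1/((0 + 0) + n) = 1/(0 + n) = 1/n)
b = -79/16 (b = -5 + (3/16)/3 = -5 + (⅓)*(3/16) = -5 + 1/16 = -79/16 ≈ -4.9375)
E(k) = 2865/16 (E(k) = 184 - 79/16 = 2865/16)
E(-1425) - 1*(-4950316) = 2865/16 - 1*(-4950316) = 2865/16 + 4950316 = 79207921/16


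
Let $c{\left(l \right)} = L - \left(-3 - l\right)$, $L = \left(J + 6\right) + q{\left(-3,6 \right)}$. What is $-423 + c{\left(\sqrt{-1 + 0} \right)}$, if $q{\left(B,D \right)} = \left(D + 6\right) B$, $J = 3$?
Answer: $-447 + i \approx -447.0 + 1.0 i$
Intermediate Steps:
$q{\left(B,D \right)} = B \left(6 + D\right)$ ($q{\left(B,D \right)} = \left(6 + D\right) B = B \left(6 + D\right)$)
$L = -27$ ($L = \left(3 + 6\right) - 3 \left(6 + 6\right) = 9 - 36 = -27$)
$c{\left(l \right)} = -24 + l$ ($c{\left(l \right)} = -27 - \left(-3 - l\right) = -27 + \left(3 + l\right) = -24 + l$)
$-423 + c{\left(\sqrt{-1 + 0} \right)} = -423 - \left(24 - \sqrt{-1 + 0}\right) = -423 - \left(24 - \sqrt{-1}\right) = -423 - \left(24 - i\right) = -447 + i$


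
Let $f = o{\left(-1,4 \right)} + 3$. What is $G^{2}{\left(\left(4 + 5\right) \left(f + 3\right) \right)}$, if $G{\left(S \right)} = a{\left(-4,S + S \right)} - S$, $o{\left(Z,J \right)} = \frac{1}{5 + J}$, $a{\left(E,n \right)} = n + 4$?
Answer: $3481$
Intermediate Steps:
$a{\left(E,n \right)} = 4 + n$
$f = \frac{28}{9}$ ($f = \frac{1}{5 + 4} + 3 = \frac{1}{9} + 3 = \frac{28}{9} \approx 3.1111$)
$G{\left(S \right)} = 4 + S$ ($G{\left(S \right)} = \left(4 + \left(S + S\right)\right) - S = \left(4 + 2 S\right) - S = 4 + S$)
$G^{2}{\left(\left(4 + 5\right) \left(f + 3\right) \right)} = \left(4 + \left(4 + 5\right) \left(\frac{28}{9} + 3\right)\right)^{2} = \left(4 + 9 \cdot \frac{55}{9}\right)^{2} = \left(4 + 55\right)^{2} = 59^{2} = 3481$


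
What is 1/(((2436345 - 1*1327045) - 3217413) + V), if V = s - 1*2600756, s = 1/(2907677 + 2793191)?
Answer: -5700868/26844640598291 ≈ -2.1237e-7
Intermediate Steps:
s = 1/5700868 ≈ 1.7541e-7
V = -14826566656207/5700868 (V = 1/5700868 - 1*2600756 = 1/5700868 - 2600756 = -14826566656207/5700868 ≈ -2.6008e+6)
1/(((2436345 - 1*1327045) - 3217413) + V) = 1/(((2436345 - 1*1327045) - 3217413) - 14826566656207/5700868) = 1/(((2436345 - 1327045) - 3217413) - 14826566656207/5700868) = 1/((1109300 - 3217413) - 14826566656207/5700868) = 1/(-2108113 - 14826566656207/5700868) = 1/(-26844640598291/5700868) = -5700868/26844640598291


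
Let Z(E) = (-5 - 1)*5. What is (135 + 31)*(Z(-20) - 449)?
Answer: -79514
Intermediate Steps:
Z(E) = -30 (Z(E) = -6*5 = -30)
(135 + 31)*(Z(-20) - 449) = (135 + 31)*(-30 - 449) = 166*(-479) = -79514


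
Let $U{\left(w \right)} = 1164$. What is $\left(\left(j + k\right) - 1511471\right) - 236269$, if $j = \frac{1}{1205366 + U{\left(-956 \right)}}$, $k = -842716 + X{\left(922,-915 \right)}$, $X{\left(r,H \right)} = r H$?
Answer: $- \frac{4143327781579}{1206530} \approx -3.4341 \cdot 10^{6}$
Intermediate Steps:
$X{\left(r,H \right)} = H r$
$k = -1686346$ ($k = -842716 - 843630 = -1686346$)
$j = \frac{1}{1206530}$ ($j = \frac{1}{1205366 + 1164} = \frac{1}{1206530} \approx 8.2882 \cdot 10^{-7}$)
$\left(\left(j + k\right) - 1511471\right) - 236269 = \left(\left(\frac{1}{1206530} - 1686346\right) - 1511471\right) - 236269 = \left(- \frac{2034627039379}{1206530} - 1511471\right) - 236269 = - \frac{3858262145009}{1206530} - 236269 = - \frac{4143327781579}{1206530}$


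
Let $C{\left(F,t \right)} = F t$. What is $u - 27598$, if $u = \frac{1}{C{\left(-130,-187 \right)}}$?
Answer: $- \frac{670907379}{24310} \approx -27598.0$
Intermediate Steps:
$u = \frac{1}{24310}$ ($u = \frac{1}{\left(-130\right) \left(-187\right)} = \frac{1}{24310} \approx 4.1135 \cdot 10^{-5}$)
$u - 27598 = \frac{1}{24310} - 27598 = - \frac{670907379}{24310}$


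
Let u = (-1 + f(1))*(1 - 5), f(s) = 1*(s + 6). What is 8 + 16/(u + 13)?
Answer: 72/11 ≈ 6.5455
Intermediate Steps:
f(s) = 6 + s (f(s) = 1*(6 + s) = 6 + s)
u = -24 (u = (-1 + (6 + 1))*(1 - 5) = (-1 + 7)*(-4) = 6*(-4) = -24)
8 + 16/(u + 13) = 8 + 16/(-24 + 13) = 8 + 16/(-11) = 8 - 1/11*16 = 8 - 16/11 = 72/11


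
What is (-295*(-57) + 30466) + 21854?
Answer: 69135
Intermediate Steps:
(-295*(-57) + 30466) + 21854 = (16815 + 30466) + 21854 = 47281 + 21854 = 69135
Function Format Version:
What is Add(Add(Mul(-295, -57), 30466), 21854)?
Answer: 69135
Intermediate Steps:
Add(Add(Mul(-295, -57), 30466), 21854) = Add(Add(16815, 30466), 21854) = Add(47281, 21854) = 69135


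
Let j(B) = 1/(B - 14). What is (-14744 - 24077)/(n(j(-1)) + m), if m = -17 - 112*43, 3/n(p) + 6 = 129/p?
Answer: 25117187/3126952 ≈ 8.0325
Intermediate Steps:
j(B) = 1/(-14 + B)
n(p) = 3/(-6 + 129/p)
m = -4833 (m = -17 - 4816 = -4833)
(-14744 - 24077)/(n(j(-1)) + m) = (-14744 - 24077)/(-1/((-14 - 1)*(-43 + 2/(-14 - 1))) - 4833) = -38821/(-1/(-15*(-43 + 2/(-15))) - 4833) = -38821/(-1*(-1/15)/(-43 + 2*(-1/15)) - 4833) = -38821/(-1*(-1/15)/(-43 - 2/15) - 4833) = -38821/(-1*(-1/15)/(-647/15) - 4833) = -38821/(-1*(-1/15)*(-15/647) - 4833) = -38821/(-1/647 - 4833) = -38821/(-3126952/647) = -38821*(-647/3126952) = 25117187/3126952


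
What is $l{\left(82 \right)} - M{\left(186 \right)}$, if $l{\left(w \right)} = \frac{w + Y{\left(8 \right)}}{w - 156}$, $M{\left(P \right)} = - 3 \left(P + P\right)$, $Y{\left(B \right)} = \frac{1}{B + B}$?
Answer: $\frac{1320031}{1184} \approx 1114.9$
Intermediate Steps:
$Y{\left(B \right)} = \frac{1}{2 B}$
$M{\left(P \right)} = - 6 P$ ($M{\left(P \right)} = - 3 \cdot 2 P = - 6 P$)
$l{\left(w \right)} = \frac{\frac{1}{16} + w}{-156 + w}$ ($l{\left(w \right)} = \frac{w + \frac{1}{2 \cdot 8}}{w - 156} = \frac{w + \frac{1}{2} \cdot \frac{1}{8}}{-156 + w} = \frac{w + \frac{1}{16}}{-156 + w} = \frac{\frac{1}{16} + w}{-156 + w}$)
$l{\left(82 \right)} - M{\left(186 \right)} = \frac{\frac{1}{16} + 82}{-156 + 82} - \left(-6\right) 186 = \frac{1}{-74} \cdot \frac{1313}{16} - -1116 = \left(- \frac{1}{74}\right) \frac{1313}{16} + 1116 = - \frac{1313}{1184} + 1116 = \frac{1320031}{1184}$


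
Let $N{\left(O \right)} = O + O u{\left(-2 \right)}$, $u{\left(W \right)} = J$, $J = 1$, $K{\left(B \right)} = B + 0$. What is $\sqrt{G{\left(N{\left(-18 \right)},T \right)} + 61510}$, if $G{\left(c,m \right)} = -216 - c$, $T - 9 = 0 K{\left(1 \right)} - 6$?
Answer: $\sqrt{61330} \approx 247.65$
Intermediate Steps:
$K{\left(B \right)} = B$
$u{\left(W \right)} = 1$
$T = 3$ ($T = 9 + \left(0 \cdot 1 - 6\right) = 9 + \left(0 - 6\right) = 9 - 6 = 3$)
$N{\left(O \right)} = 2 O$ ($N{\left(O \right)} = O + O 1 = O + O = 2 O$)
$\sqrt{G{\left(N{\left(-18 \right)},T \right)} + 61510} = \sqrt{\left(-216 - 2 \left(-18\right)\right) + 61510} = \sqrt{\left(-216 - -36\right) + 61510} = \sqrt{\left(-216 + 36\right) + 61510} = \sqrt{-180 + 61510} = \sqrt{61330}$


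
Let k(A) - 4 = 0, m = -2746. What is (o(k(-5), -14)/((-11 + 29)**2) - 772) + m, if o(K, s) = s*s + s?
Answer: -569825/162 ≈ -3517.4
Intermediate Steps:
k(A) = 4 (k(A) = 4 + 0 = 4)
o(K, s) = s + s**2 (o(K, s) = s**2 + s = s + s**2)
(o(k(-5), -14)/((-11 + 29)**2) - 772) + m = ((-14*(1 - 14))/((-11 + 29)**2) - 772) - 2746 = ((-14*(-13))/(18**2) - 772) - 2746 = (182/324 - 772) - 2746 = (182*(1/324) - 772) - 2746 = (91/162 - 772) - 2746 = -124973/162 - 2746 = -569825/162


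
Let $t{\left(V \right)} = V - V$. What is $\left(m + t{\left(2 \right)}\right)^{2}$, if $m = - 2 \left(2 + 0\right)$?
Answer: $16$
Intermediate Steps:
$t{\left(V \right)} = 0$
$m = -4$ ($m = \left(-2\right) 2 = -4$)
$\left(m + t{\left(2 \right)}\right)^{2} = \left(-4 + 0\right)^{2} = \left(-4\right)^{2} = 16$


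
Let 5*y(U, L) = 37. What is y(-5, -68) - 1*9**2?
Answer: -368/5 ≈ -73.600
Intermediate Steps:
y(U, L) = 37/5 (y(U, L) = (1/5)*37 = 37/5)
y(-5, -68) - 1*9**2 = 37/5 - 1*9**2 = 37/5 - 1*81 = 37/5 - 81 = -368/5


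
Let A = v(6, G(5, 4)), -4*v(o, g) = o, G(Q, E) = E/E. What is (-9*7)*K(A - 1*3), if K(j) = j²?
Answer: -5103/4 ≈ -1275.8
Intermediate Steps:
G(Q, E) = 1
v(o, g) = -o/4
A = -3/2 (A = -¼*6 = -3/2 ≈ -1.5000)
(-9*7)*K(A - 1*3) = (-9*7)*(-3/2 - 1*3)² = -63*(-3/2 - 3)² = -63*(-9/2)² = -63*81/4 = -5103/4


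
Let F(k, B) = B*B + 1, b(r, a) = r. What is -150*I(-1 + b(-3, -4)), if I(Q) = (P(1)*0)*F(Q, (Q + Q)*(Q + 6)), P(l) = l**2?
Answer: 0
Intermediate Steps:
F(k, B) = 1 + B**2 (F(k, B) = B**2 + 1 = 1 + B**2)
I(Q) = 0 (I(Q) = (1**2*0)*(1 + ((Q + Q)*(Q + 6))**2) = (1*0)*(1 + ((2*Q)*(6 + Q))**2) = 0*(1 + (2*Q*(6 + Q))**2) = 0*(1 + 4*Q**2*(6 + Q)**2) = 0)
-150*I(-1 + b(-3, -4)) = -150*0 = 0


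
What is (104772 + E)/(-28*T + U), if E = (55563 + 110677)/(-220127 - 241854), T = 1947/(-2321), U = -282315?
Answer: -10212928996412/27517209451329 ≈ -0.37115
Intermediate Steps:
T = -177/211 (T = 1947*(-1/2321) = -177/211 ≈ -0.83886)
E = -166240/461981 (E = 166240/(-461981) = 166240*(-1/461981) = -166240/461981 ≈ -0.35984)
(104772 + E)/(-28*T + U) = (104772 - 166240/461981)/(-28*(-177/211) - 282315) = 48402507092/(461981*(4956/211 - 282315)) = 48402507092/(461981*(-59563509/211)) = (48402507092/461981)*(-211/59563509) = -10212928996412/27517209451329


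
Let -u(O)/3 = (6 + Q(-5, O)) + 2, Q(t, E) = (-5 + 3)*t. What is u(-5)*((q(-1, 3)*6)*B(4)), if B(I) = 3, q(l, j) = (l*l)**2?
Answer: -972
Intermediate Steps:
q(l, j) = l**4 (q(l, j) = (l**2)**2 = l**4)
Q(t, E) = -2*t
u(O) = -54 (u(O) = -3*((6 - 2*(-5)) + 2) = -3*((6 + 10) + 2) = -3*(16 + 2) = -3*18 = -54)
u(-5)*((q(-1, 3)*6)*B(4)) = -54*(-1)**4*6*3 = -54*1*6*3 = -324*3 = -54*18 = -972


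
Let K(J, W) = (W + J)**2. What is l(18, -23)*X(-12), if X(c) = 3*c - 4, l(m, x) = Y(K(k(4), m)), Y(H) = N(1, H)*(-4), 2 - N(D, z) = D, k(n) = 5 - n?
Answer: 160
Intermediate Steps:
K(J, W) = (J + W)**2
N(D, z) = 2 - D
Y(H) = -4 (Y(H) = (2 - 1*1)*(-4) = (2 - 1)*(-4) = 1*(-4) = -4)
l(m, x) = -4
X(c) = -4 + 3*c
l(18, -23)*X(-12) = -4*(-4 + 3*(-12)) = -4*(-4 - 36) = -4*(-40) = 160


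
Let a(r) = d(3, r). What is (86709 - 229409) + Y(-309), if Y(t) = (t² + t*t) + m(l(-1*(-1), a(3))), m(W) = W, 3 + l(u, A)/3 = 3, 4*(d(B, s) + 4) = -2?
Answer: 48262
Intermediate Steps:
d(B, s) = -9/2 (d(B, s) = -4 + (¼)*(-2) = -4 - ½ = -9/2)
a(r) = -9/2
l(u, A) = 0 (l(u, A) = -9 + 3*3 = -9 + 9 = 0)
Y(t) = 2*t² (Y(t) = (t² + t*t) + 0 = (t² + t²) + 0 = 2*t² + 0 = 2*t²)
(86709 - 229409) + Y(-309) = (86709 - 229409) + 2*(-309)² = -142700 + 2*95481 = -142700 + 190962 = 48262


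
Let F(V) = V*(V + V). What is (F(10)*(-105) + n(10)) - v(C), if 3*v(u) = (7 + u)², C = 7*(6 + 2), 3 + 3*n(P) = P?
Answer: -66962/3 ≈ -22321.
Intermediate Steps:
n(P) = -1 + P/3
F(V) = 2*V² (F(V) = V*(2*V) = 2*V²)
C = 56 (C = 7*8 = 56)
v(u) = (7 + u)²/3
(F(10)*(-105) + n(10)) - v(C) = ((2*10²)*(-105) + (-1 + (⅓)*10)) - (7 + 56)²/3 = ((2*100)*(-105) + (-1 + 10/3)) - 63²/3 = (200*(-105) + 7/3) - 3969/3 = (-21000 + 7/3) - 1*1323 = -62993/3 - 1323 = -66962/3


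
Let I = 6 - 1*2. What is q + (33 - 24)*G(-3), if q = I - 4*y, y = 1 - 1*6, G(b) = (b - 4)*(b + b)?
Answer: 402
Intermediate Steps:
I = 4 (I = 6 - 2 = 4)
G(b) = 2*b*(-4 + b) (G(b) = (-4 + b)*(2*b) = 2*b*(-4 + b))
y = -5 (y = 1 - 6 = -5)
q = 24 (q = 4 - 4*(-5) = 4 + 20 = 24)
q + (33 - 24)*G(-3) = 24 + (33 - 24)*(2*(-3)*(-4 - 3)) = 24 + 9*(2*(-3)*(-7)) = 24 + 9*42 = 24 + 378 = 402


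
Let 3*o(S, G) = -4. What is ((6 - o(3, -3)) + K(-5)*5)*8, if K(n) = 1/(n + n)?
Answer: 164/3 ≈ 54.667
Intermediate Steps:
K(n) = 1/(2*n)
o(S, G) = -4/3 (o(S, G) = (⅓)*(-4) = -4/3)
((6 - o(3, -3)) + K(-5)*5)*8 = ((6 - 1*(-4/3)) + ((½)/(-5))*5)*8 = ((6 + 4/3) + ((½)*(-⅕))*5)*8 = (22/3 - ⅒*5)*8 = (22/3 - ½)*8 = (41/6)*8 = 164/3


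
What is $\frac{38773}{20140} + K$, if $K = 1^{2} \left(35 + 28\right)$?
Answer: $\frac{1307593}{20140} \approx 64.925$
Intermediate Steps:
$K = 63$ ($K = 1 \cdot 63 = 63$)
$\frac{38773}{20140} + K = \frac{38773}{20140} + 63 = \frac{1307593}{20140}$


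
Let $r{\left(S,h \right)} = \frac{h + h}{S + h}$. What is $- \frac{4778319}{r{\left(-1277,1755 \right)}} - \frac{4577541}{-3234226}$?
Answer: $- \frac{94706078305949}{145540170} \approx -6.5072 \cdot 10^{5}$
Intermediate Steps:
$r{\left(S,h \right)} = \frac{2 h}{S + h}$
$- \frac{4778319}{r{\left(-1277,1755 \right)}} - \frac{4577541}{-3234226} = - \frac{4778319}{2 \cdot 1755 \frac{1}{-1277 + 1755}} - \frac{4577541}{-3234226} = - \frac{4778319}{2 \cdot 1755 \cdot \frac{1}{478}} - - \frac{4577541}{3234226} = - \frac{4778319}{2 \cdot 1755 \cdot \frac{1}{478}} + \frac{4577541}{3234226} = - \frac{4778319}{\frac{1755}{239}} + \frac{4577541}{3234226} = \left(-4778319\right) \frac{239}{1755} + \frac{4577541}{3234226} = - \frac{29282519}{45} + \frac{4577541}{3234226} = - \frac{94706078305949}{145540170}$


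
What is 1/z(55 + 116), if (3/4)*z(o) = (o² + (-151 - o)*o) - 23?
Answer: -3/103376 ≈ -2.9020e-5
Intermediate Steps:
z(o) = -92/3 + 4*o²/3 + 4*o*(-151 - o)/3 (z(o) = 4*((o² + (-151 - o)*o) - 23)/3 = 4*((o² + o*(-151 - o)) - 23)/3 = 4*(-23 + o² + o*(-151 - o))/3 = -92/3 + 4*o²/3 + 4*o*(-151 - o)/3)
1/z(55 + 116) = 1/(-92/3 - 604*(55 + 116)/3) = 1/(-92/3 - 604/3*171) = 1/(-92/3 - 34428) = 1/(-103376/3) = -3/103376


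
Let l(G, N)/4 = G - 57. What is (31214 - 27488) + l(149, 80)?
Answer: 4094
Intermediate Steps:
l(G, N) = -228 + 4*G (l(G, N) = 4*(G - 57) = 4*(-57 + G) = -228 + 4*G)
(31214 - 27488) + l(149, 80) = (31214 - 27488) + (-228 + 4*149) = 3726 + (-228 + 596) = 3726 + 368 = 4094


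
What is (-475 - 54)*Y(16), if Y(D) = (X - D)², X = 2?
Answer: -103684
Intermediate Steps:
Y(D) = (2 - D)²
(-475 - 54)*Y(16) = (-475 - 54)*(-2 + 16)² = -529*14² = -529*196 = -103684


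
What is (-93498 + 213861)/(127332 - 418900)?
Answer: -120363/291568 ≈ -0.41281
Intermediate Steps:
(-93498 + 213861)/(127332 - 418900) = 120363/(-291568) = 120363*(-1/291568) = -120363/291568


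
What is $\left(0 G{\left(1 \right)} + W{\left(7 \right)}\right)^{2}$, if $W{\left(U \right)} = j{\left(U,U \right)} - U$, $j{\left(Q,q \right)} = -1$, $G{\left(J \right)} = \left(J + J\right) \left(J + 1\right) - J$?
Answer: $64$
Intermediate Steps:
$G{\left(J \right)} = - J + 2 J \left(1 + J\right)$ ($G{\left(J \right)} = 2 J \left(1 + J\right) - J = - J + 2 J \left(1 + J\right)$)
$W{\left(U \right)} = -1 - U$
$\left(0 G{\left(1 \right)} + W{\left(7 \right)}\right)^{2} = \left(0 \cdot 1 \left(1 + 2 \cdot 1\right) - 8\right)^{2} = \left(0 \cdot 1 \left(1 + 2\right) - 8\right)^{2} = \left(0 \cdot 1 \cdot 3 - 8\right)^{2} = \left(0 \cdot 3 - 8\right)^{2} = \left(0 - 8\right)^{2} = \left(-8\right)^{2} = 64$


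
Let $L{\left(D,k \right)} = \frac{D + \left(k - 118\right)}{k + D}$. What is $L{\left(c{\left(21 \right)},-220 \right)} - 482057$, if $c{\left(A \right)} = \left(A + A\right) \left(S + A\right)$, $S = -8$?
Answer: $- \frac{78575187}{163} \approx -4.8206 \cdot 10^{5}$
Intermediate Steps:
$c{\left(A \right)} = 2 A \left(-8 + A\right)$ ($c{\left(A \right)} = \left(A + A\right) \left(-8 + A\right) = 2 A \left(-8 + A\right)$)
$L{\left(D,k \right)} = \frac{-118 + D + k}{D + k}$ ($L{\left(D,k \right)} = \frac{D + \left(-118 + k\right)}{D + k} = \frac{-118 + D + k}{D + k}$)
$L{\left(c{\left(21 \right)},-220 \right)} - 482057 = \frac{-118 + 2 \cdot 21 \left(-8 + 21\right) - 220}{2 \cdot 21 \left(-8 + 21\right) - 220} - 482057 = \frac{-118 + 2 \cdot 21 \cdot 13 - 220}{2 \cdot 21 \cdot 13 - 220} - 482057 = \frac{-118 + 546 - 220}{546 - 220} - 482057 = \frac{1}{326} \cdot 208 - 482057 = \frac{104}{163} - 482057 = - \frac{78575187}{163}$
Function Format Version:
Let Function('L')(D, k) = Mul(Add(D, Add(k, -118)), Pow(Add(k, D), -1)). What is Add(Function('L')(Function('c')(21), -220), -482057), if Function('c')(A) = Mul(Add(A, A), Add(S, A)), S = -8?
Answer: Rational(-78575187, 163) ≈ -4.8206e+5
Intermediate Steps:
Function('c')(A) = Mul(2, A, Add(-8, A)) (Function('c')(A) = Mul(Add(A, A), Add(-8, A)) = Mul(Mul(2, A), Add(-8, A)) = Mul(2, A, Add(-8, A)))
Function('L')(D, k) = Mul(Pow(Add(D, k), -1), Add(-118, D, k)) (Function('L')(D, k) = Mul(Add(D, Add(-118, k)), Pow(Add(D, k), -1)) = Mul(Add(-118, D, k), Pow(Add(D, k), -1)) = Mul(Pow(Add(D, k), -1), Add(-118, D, k)))
Add(Function('L')(Function('c')(21), -220), -482057) = Add(Mul(Pow(Add(Mul(2, 21, Add(-8, 21)), -220), -1), Add(-118, Mul(2, 21, Add(-8, 21)), -220)), -482057) = Add(Mul(Pow(Add(Mul(2, 21, 13), -220), -1), Add(-118, Mul(2, 21, 13), -220)), -482057) = Add(Mul(Pow(Add(546, -220), -1), Add(-118, 546, -220)), -482057) = Add(Mul(Pow(326, -1), 208), -482057) = Add(Mul(Rational(1, 326), 208), -482057) = Add(Rational(104, 163), -482057) = Rational(-78575187, 163)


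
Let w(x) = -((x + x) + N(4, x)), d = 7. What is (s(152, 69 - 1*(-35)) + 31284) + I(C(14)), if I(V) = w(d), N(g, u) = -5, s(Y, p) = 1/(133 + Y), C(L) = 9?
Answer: 8913376/285 ≈ 31275.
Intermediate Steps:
w(x) = 5 - 2*x (w(x) = -((x + x) - 5) = -(2*x - 5) = -(-5 + 2*x) = 5 - 2*x)
I(V) = -9 (I(V) = 5 - 2*7 = 5 - 14 = -9)
(s(152, 69 - 1*(-35)) + 31284) + I(C(14)) = (1/(133 + 152) + 31284) - 9 = (1/285 + 31284) - 9 = 8915941/285 - 9 = 8913376/285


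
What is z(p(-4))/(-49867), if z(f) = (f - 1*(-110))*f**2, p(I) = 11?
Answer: -14641/49867 ≈ -0.29360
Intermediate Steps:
z(f) = f**2*(110 + f) (z(f) = (f + 110)*f**2 = (110 + f)*f**2 = f**2*(110 + f))
z(p(-4))/(-49867) = (11**2*(110 + 11))/(-49867) = (121*121)*(-1/49867) = 14641*(-1/49867) = -14641/49867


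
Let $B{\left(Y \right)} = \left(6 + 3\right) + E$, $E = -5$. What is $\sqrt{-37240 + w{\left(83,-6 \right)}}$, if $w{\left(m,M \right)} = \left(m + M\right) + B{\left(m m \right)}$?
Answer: $i \sqrt{37159} \approx 192.77 i$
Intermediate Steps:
$B{\left(Y \right)} = 4$ ($B{\left(Y \right)} = \left(6 + 3\right) - 5 = 9 - 5 = 4$)
$w{\left(m,M \right)} = 4 + M + m$ ($w{\left(m,M \right)} = \left(m + M\right) + 4 = \left(M + m\right) + 4 = 4 + M + m$)
$\sqrt{-37240 + w{\left(83,-6 \right)}} = \sqrt{-37240 + \left(4 - 6 + 83\right)} = \sqrt{-37240 + 81} = \sqrt{-37159} = i \sqrt{37159}$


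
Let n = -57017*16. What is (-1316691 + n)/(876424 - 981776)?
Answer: 2228963/105352 ≈ 21.157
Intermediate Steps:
n = -912272
(-1316691 + n)/(876424 - 981776) = (-1316691 - 912272)/(876424 - 981776) = -2228963/(-105352) = -2228963*(-1/105352) = 2228963/105352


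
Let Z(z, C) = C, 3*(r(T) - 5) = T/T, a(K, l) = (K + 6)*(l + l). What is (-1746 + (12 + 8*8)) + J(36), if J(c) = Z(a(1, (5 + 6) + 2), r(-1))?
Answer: -4994/3 ≈ -1664.7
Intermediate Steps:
a(K, l) = 2*l*(6 + K) (a(K, l) = (6 + K)*(2*l) = 2*l*(6 + K))
r(T) = 16/3 (r(T) = 5 + (T/T)/3 = 5 + (⅓)*1 = 5 + ⅓ = 16/3)
J(c) = 16/3
(-1746 + (12 + 8*8)) + J(36) = (-1746 + (12 + 8*8)) + 16/3 = (-1746 + (12 + 64)) + 16/3 = (-1746 + 76) + 16/3 = -1670 + 16/3 = -4994/3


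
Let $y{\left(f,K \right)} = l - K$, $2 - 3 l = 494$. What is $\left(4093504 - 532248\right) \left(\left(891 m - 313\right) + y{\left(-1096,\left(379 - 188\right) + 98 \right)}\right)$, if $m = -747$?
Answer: $-2373018006808$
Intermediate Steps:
$l = -164$ ($l = \frac{2}{3} - \frac{494}{3} = -164$)
$y{\left(f,K \right)} = -164 - K$
$\left(4093504 - 532248\right) \left(\left(891 m - 313\right) + y{\left(-1096,\left(379 - 188\right) + 98 \right)}\right) = \left(4093504 - 532248\right) \left(\left(891 \left(-747\right) - 313\right) - 453\right) = 3561256 \left(\left(-665577 - 313\right) - 453\right) = 3561256 \left(-665890 - 453\right) = 3561256 \left(-666343\right) = -2373018006808$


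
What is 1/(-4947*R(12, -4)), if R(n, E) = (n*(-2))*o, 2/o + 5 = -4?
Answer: -1/26384 ≈ -3.7902e-5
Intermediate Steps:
o = -2/9 (o = 2/(-5 - 4) = 2/(-9) = 2*(-⅑) = -2/9 ≈ -0.22222)
R(n, E) = 4*n/9 (R(n, E) = (n*(-2))*(-2/9) = -2*n*(-2/9) = 4*n/9)
1/(-4947*R(12, -4)) = 1/(-6596*12/3) = 1/(-4947*16/3) = 1/(-26384) = -1/26384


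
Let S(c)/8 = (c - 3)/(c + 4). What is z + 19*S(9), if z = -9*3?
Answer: 561/13 ≈ 43.154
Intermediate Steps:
z = -27
S(c) = 8*(-3 + c)/(4 + c) (S(c) = 8*((c - 3)/(c + 4)) = 8*((-3 + c)/(4 + c)) = 8*(-3 + c)/(4 + c))
z + 19*S(9) = -27 + 19*(8*(-3 + 9)/(4 + 9)) = -27 + 19*(8*6/13) = -27 + 19*(8*(1/13)*6) = -27 + 19*(48/13) = -27 + 912/13 = 561/13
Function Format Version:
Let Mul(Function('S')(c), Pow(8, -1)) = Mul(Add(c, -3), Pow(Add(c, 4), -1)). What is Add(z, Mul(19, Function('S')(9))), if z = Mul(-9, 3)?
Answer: Rational(561, 13) ≈ 43.154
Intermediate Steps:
z = -27
Function('S')(c) = Mul(8, Pow(Add(4, c), -1), Add(-3, c)) (Function('S')(c) = Mul(8, Mul(Add(c, -3), Pow(Add(c, 4), -1))) = Mul(8, Mul(Add(-3, c), Pow(Add(4, c), -1))) = Mul(8, Mul(Pow(Add(4, c), -1), Add(-3, c))) = Mul(8, Pow(Add(4, c), -1), Add(-3, c)))
Add(z, Mul(19, Function('S')(9))) = Add(-27, Mul(19, Mul(8, Pow(Add(4, 9), -1), Add(-3, 9)))) = Add(-27, Mul(19, Mul(8, Pow(13, -1), 6))) = Add(-27, Mul(19, Mul(8, Rational(1, 13), 6))) = Add(-27, Mul(19, Rational(48, 13))) = Add(-27, Rational(912, 13)) = Rational(561, 13)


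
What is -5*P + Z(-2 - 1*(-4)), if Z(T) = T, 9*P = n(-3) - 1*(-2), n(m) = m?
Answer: 23/9 ≈ 2.5556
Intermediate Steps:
P = -⅑ (P = (-3 - 1*(-2))/9 = (-3 + 2)/9 = (⅑)*(-1) = -⅑ ≈ -0.11111)
-5*P + Z(-2 - 1*(-4)) = -5*(-⅑) + (-2 - 1*(-4)) = 5/9 + (-2 + 4) = 5/9 + 2 = 23/9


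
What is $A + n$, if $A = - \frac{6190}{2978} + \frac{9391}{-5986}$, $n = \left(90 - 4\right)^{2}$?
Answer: $\frac{65889177115}{8913154} \approx 7392.4$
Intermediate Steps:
$n = 7396$ ($n = 86^{2} = 7396$)
$A = - \frac{32509869}{8913154}$ ($A = \left(-6190\right) \frac{1}{2978} + 9391 \left(- \frac{1}{5986}\right) = - \frac{3095}{1489} - \frac{9391}{5986} = - \frac{32509869}{8913154} \approx -3.6474$)
$A + n = - \frac{32509869}{8913154} + 7396 = \frac{65889177115}{8913154}$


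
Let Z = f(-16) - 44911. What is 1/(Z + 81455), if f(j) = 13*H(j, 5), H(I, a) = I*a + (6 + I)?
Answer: 1/35374 ≈ 2.8269e-5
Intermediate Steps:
H(I, a) = 6 + I + I*a
f(j) = 78 + 78*j (f(j) = 13*(6 + j + j*5) = 13*(6 + j + 5*j) = 13*(6 + 6*j) = 78 + 78*j)
Z = -46081 (Z = (78 + 78*(-16)) - 44911 = (78 - 1248) - 44911 = -1170 - 44911 = -46081)
1/(Z + 81455) = 1/(-46081 + 81455) = 1/35374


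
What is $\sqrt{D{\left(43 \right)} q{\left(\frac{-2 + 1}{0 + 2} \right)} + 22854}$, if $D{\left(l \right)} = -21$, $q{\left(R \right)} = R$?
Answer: $\frac{3 \sqrt{10162}}{2} \approx 151.21$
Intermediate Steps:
$\sqrt{D{\left(43 \right)} q{\left(\frac{-2 + 1}{0 + 2} \right)} + 22854} = \sqrt{- 21 \frac{-2 + 1}{0 + 2} + 22854} = \sqrt{- 21 \left(- \frac{1}{2}\right) + 22854} = \sqrt{- 21 \left(\left(-1\right) \frac{1}{2}\right) + 22854} = \sqrt{\left(-21\right) \left(- \frac{1}{2}\right) + 22854} = \sqrt{\frac{21}{2} + 22854} = \sqrt{\frac{45729}{2}} = \frac{3 \sqrt{10162}}{2}$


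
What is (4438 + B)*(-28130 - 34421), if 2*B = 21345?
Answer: -1890353771/2 ≈ -9.4518e+8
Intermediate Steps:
B = 21345/2 (B = (½)*21345 = 21345/2 ≈ 10673.)
(4438 + B)*(-28130 - 34421) = (4438 + 21345/2)*(-28130 - 34421) = (30221/2)*(-62551) = -1890353771/2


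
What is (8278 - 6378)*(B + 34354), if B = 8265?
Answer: 80976100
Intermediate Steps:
(8278 - 6378)*(B + 34354) = (8278 - 6378)*(8265 + 34354) = 1900*42619 = 80976100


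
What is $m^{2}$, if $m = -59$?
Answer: $3481$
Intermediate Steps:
$m^{2} = \left(-59\right)^{2} = 3481$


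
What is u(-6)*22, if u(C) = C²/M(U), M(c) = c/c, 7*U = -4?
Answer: 792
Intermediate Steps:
U = -4/7 (U = (⅐)*(-4) = -4/7 ≈ -0.57143)
M(c) = 1
u(C) = C² (u(C) = C²/1 = C²*1 = C²)
u(-6)*22 = (-6)²*22 = 36*22 = 792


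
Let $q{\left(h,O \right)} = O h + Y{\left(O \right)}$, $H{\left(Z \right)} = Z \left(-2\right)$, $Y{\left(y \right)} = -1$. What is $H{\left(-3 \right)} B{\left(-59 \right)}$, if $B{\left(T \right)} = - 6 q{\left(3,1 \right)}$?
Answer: $-72$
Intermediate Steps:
$H{\left(Z \right)} = - 2 Z$
$q{\left(h,O \right)} = -1 + O h$ ($q{\left(h,O \right)} = O h - 1 = -1 + O h$)
$B{\left(T \right)} = -12$ ($B{\left(T \right)} = - 6 \left(-1 + 1 \cdot 3\right) = - 6 \left(-1 + 3\right) = \left(-6\right) 2 = -12$)
$H{\left(-3 \right)} B{\left(-59 \right)} = \left(-2\right) \left(-3\right) \left(-12\right) = 6 \left(-12\right) = -72$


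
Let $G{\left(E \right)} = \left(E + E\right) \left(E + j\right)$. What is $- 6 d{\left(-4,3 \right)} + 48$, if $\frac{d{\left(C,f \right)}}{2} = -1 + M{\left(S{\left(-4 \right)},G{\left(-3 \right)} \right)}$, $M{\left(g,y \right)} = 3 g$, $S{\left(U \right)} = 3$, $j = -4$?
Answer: $-48$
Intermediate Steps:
$G{\left(E \right)} = 2 E \left(-4 + E\right)$ ($G{\left(E \right)} = \left(E + E\right) \left(E - 4\right) = 2 E \left(-4 + E\right)$)
$d{\left(C,f \right)} = 16$ ($d{\left(C,f \right)} = 2 \left(-1 + 3 \cdot 3\right) = 2 \left(-1 + 9\right) = 2 \cdot 8 = 16$)
$- 6 d{\left(-4,3 \right)} + 48 = \left(-6\right) 16 + 48 = -96 + 48 = -48$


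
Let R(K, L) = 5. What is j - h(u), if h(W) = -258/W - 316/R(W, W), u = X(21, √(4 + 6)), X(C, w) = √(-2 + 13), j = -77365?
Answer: -386509/5 + 258*√11/11 ≈ -77224.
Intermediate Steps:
X(C, w) = √11
u = √11 ≈ 3.3166
h(W) = -316/5 - 258/W (h(W) = -258/W - 316/5 = -316/5 - 258/W)
j - h(u) = -77365 - (-316/5 - 258*√11/11) = -77365 + (316/5 + 258*√11/11) = -386509/5 + 258*√11/11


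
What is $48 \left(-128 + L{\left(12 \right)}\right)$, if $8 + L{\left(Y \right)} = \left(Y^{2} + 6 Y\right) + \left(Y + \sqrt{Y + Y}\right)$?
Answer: $4416 + 96 \sqrt{6} \approx 4651.1$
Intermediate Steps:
$L{\left(Y \right)} = -8 + Y^{2} + 7 Y + \sqrt{2} \sqrt{Y}$ ($L{\left(Y \right)} = -8 + \left(\left(Y^{2} + 6 Y\right) + \left(Y + \sqrt{Y + Y}\right)\right) = -8 + \left(\left(Y^{2} + 6 Y\right) + \left(Y + \sqrt{2 Y}\right)\right) = -8 + \left(\left(Y^{2} + 6 Y\right) + \left(Y + \sqrt{2} \sqrt{Y}\right)\right) = -8 + \left(Y^{2} + 7 Y + \sqrt{2} \sqrt{Y}\right) = -8 + Y^{2} + 7 Y + \sqrt{2} \sqrt{Y}$)
$48 \left(-128 + L{\left(12 \right)}\right) = 48 \left(-128 + \left(-8 + 12^{2} + 7 \cdot 12 + \sqrt{2} \sqrt{12}\right)\right) = 48 \left(-128 + \left(-8 + 144 + 84 + \sqrt{2} \cdot 2 \sqrt{3}\right)\right) = 48 \left(-128 + \left(-8 + 144 + 84 + 2 \sqrt{6}\right)\right) = 48 \left(-128 + \left(220 + 2 \sqrt{6}\right)\right) = 48 \left(92 + 2 \sqrt{6}\right) = 4416 + 96 \sqrt{6}$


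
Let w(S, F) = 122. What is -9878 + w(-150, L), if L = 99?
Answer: -9756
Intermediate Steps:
-9878 + w(-150, L) = -9878 + 122 = -9756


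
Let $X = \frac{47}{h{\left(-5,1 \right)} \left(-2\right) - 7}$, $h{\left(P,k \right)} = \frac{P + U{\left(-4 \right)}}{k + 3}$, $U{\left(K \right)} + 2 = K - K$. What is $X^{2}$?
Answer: $\frac{8836}{49} \approx 180.33$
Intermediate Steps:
$U{\left(K \right)} = -2$ ($U{\left(K \right)} = -2 + \left(K - K\right) = -2 + 0 = -2$)
$h{\left(P,k \right)} = \frac{-2 + P}{3 + k}$ ($h{\left(P,k \right)} = \frac{P - 2}{k + 3} = \frac{-2 + P}{3 + k}$)
$X = - \frac{94}{7}$ ($X = \frac{47}{\frac{-2 - 5}{3 + 1} \left(-2\right) - 7} = \frac{47}{\frac{1}{4} \left(-7\right) \left(-2\right) - 7} = \frac{47}{\left(- \frac{7}{4}\right) \left(-2\right) - 7} = \frac{47}{\frac{7}{2} - 7} = \frac{47}{- \frac{7}{2}} = 47 \left(- \frac{2}{7}\right) = - \frac{94}{7} \approx -13.429$)
$X^{2} = \left(- \frac{94}{7}\right)^{2} = \frac{8836}{49}$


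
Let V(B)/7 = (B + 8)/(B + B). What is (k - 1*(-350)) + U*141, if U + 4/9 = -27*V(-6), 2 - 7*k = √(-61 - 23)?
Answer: 198623/42 - 2*I*√21/7 ≈ 4729.1 - 1.3093*I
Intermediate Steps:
k = 2/7 - 2*I*√21/7 (k = 2/7 - √(-61 - 23)/7 = 2/7 - 2*I*√21/7 ≈ 0.28571 - 1.3093*I)
V(B) = 7*(8 + B)/(2*B) (V(B) = 7*((B + 8)/(B + B)) = 7*((8 + B)/((2*B))) = 7*((8 + B)*(1/(2*B))) = 7*((8 + B)/(2*B)) = 7*(8 + B)/(2*B))
U = 559/18 (U = -4/9 - 27*(7/2 + 28/(-6)) = -4/9 - 27*(7/2 + 28*(-⅙)) = -4/9 - 27*(7/2 - 14/3) = -4/9 - 27*(-7/6) = -4/9 + 63/2 = 559/18 ≈ 31.056)
(k - 1*(-350)) + U*141 = ((2/7 - 2*I*√21/7) - 1*(-350)) + (559/18)*141 = ((2/7 - 2*I*√21/7) + 350) + 26273/6 = (2452/7 - 2*I*√21/7) + 26273/6 = 198623/42 - 2*I*√21/7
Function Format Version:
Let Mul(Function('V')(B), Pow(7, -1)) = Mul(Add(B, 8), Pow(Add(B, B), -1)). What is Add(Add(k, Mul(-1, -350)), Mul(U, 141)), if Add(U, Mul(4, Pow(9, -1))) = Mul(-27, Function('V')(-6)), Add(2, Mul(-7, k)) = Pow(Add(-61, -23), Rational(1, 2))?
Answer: Add(Rational(198623, 42), Mul(Rational(-2, 7), I, Pow(21, Rational(1, 2)))) ≈ Add(4729.1, Mul(-1.3093, I))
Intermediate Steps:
k = Add(Rational(2, 7), Mul(Rational(-2, 7), I, Pow(21, Rational(1, 2)))) (k = Add(Rational(2, 7), Mul(Rational(-1, 7), Pow(Add(-61, -23), Rational(1, 2)))) = Add(Rational(2, 7), Mul(Rational(-1, 7), Pow(-84, Rational(1, 2)))) = Add(Rational(2, 7), Mul(Rational(-1, 7), Mul(2, I, Pow(21, Rational(1, 2))))) = Add(Rational(2, 7), Mul(Rational(-2, 7), I, Pow(21, Rational(1, 2)))) ≈ Add(0.28571, Mul(-1.3093, I)))
Function('V')(B) = Mul(Rational(7, 2), Pow(B, -1), Add(8, B)) (Function('V')(B) = Mul(7, Mul(Add(B, 8), Pow(Add(B, B), -1))) = Mul(7, Mul(Add(8, B), Pow(Mul(2, B), -1))) = Mul(7, Mul(Add(8, B), Mul(Rational(1, 2), Pow(B, -1)))) = Mul(7, Mul(Rational(1, 2), Pow(B, -1), Add(8, B))) = Mul(Rational(7, 2), Pow(B, -1), Add(8, B)))
U = Rational(559, 18) (U = Add(Rational(-4, 9), Mul(-27, Add(Rational(7, 2), Mul(28, Pow(-6, -1))))) = Add(Rational(-4, 9), Mul(-27, Add(Rational(7, 2), Mul(28, Rational(-1, 6))))) = Add(Rational(-4, 9), Mul(-27, Add(Rational(7, 2), Rational(-14, 3)))) = Add(Rational(-4, 9), Mul(-27, Rational(-7, 6))) = Add(Rational(-4, 9), Rational(63, 2)) = Rational(559, 18) ≈ 31.056)
Add(Add(k, Mul(-1, -350)), Mul(U, 141)) = Add(Add(Add(Rational(2, 7), Mul(Rational(-2, 7), I, Pow(21, Rational(1, 2)))), Mul(-1, -350)), Mul(Rational(559, 18), 141)) = Add(Add(Add(Rational(2, 7), Mul(Rational(-2, 7), I, Pow(21, Rational(1, 2)))), 350), Rational(26273, 6)) = Add(Add(Rational(2452, 7), Mul(Rational(-2, 7), I, Pow(21, Rational(1, 2)))), Rational(26273, 6)) = Add(Rational(198623, 42), Mul(Rational(-2, 7), I, Pow(21, Rational(1, 2))))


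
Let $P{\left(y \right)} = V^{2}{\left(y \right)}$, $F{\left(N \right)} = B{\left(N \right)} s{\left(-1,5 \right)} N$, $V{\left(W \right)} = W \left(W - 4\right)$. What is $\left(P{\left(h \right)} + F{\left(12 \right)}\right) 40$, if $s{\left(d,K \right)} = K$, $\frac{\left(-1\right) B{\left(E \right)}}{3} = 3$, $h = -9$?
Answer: $525960$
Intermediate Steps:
$B{\left(E \right)} = -9$ ($B{\left(E \right)} = \left(-3\right) 3 = -9$)
$V{\left(W \right)} = W \left(-4 + W\right)$
$F{\left(N \right)} = - 45 N$ ($F{\left(N \right)} = \left(-9\right) 5 N = - 45 N$)
$P{\left(y \right)} = y^{2} \left(-4 + y\right)^{2}$ ($P{\left(y \right)} = \left(y \left(-4 + y\right)\right)^{2} = y^{2} \left(-4 + y\right)^{2}$)
$\left(P{\left(h \right)} + F{\left(12 \right)}\right) 40 = \left(\left(-9\right)^{2} \left(-4 - 9\right)^{2} - 540\right) 40 = \left(81 \left(-13\right)^{2} - 540\right) 40 = \left(81 \cdot 169 - 540\right) 40 = \left(13689 - 540\right) 40 = 13149 \cdot 40 = 525960$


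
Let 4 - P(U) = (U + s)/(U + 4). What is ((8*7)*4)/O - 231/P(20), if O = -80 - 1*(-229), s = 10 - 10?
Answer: -202258/2831 ≈ -71.444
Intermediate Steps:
s = 0
P(U) = 4 - U/(4 + U) (P(U) = 4 - (U + 0)/(U + 4) = 4 - U/(4 + U))
O = 149 (O = -80 + 229 = 149)
((8*7)*4)/O - 231/P(20) = ((8*7)*4)/149 - 231*(4 + 20)/(16 + 3*20) = (56*4)*(1/149) - 231*24/(16 + 60) = 224*(1/149) - 231/((1/24)*76) = 224/149 - 231/19/6 = 224/149 - 231*6/19 = 224/149 - 1386/19 = -202258/2831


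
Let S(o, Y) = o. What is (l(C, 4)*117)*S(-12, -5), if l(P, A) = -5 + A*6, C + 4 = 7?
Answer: -26676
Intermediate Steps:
C = 3 (C = -4 + 7 = 3)
l(P, A) = -5 + 6*A
(l(C, 4)*117)*S(-12, -5) = ((-5 + 6*4)*117)*(-12) = ((-5 + 24)*117)*(-12) = (19*117)*(-12) = 2223*(-12) = -26676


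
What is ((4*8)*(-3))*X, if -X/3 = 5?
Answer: 1440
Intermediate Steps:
X = -15 (X = -3*5 = -15)
((4*8)*(-3))*X = ((4*8)*(-3))*(-15) = (32*(-3))*(-15) = -96*(-15) = 1440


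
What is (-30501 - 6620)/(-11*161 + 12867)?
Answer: -37121/11096 ≈ -3.3454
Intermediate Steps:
(-30501 - 6620)/(-11*161 + 12867) = -37121/(-1771 + 12867) = -37121/11096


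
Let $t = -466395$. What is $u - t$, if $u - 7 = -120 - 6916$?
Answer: $459366$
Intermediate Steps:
$u = -7029$ ($u = 7 - 7036 = -7029$)
$u - t = -7029 - -466395 = -7029 + 466395 = 459366$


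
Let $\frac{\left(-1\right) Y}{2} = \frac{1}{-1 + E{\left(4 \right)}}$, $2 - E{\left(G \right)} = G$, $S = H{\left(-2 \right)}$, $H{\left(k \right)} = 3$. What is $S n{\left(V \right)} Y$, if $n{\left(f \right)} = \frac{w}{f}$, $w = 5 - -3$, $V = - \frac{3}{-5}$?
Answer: $\frac{80}{3} \approx 26.667$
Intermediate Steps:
$V = \frac{3}{5}$ ($V = \left(-3\right) \left(- \frac{1}{5}\right) = \frac{3}{5} \approx 0.6$)
$S = 3$
$E{\left(G \right)} = 2 - G$
$Y = \frac{2}{3}$ ($Y = - \frac{2}{-1 + \left(2 - 4\right)} = - \frac{2}{-1 - 2} = - \frac{2}{-3} = \left(-2\right) \left(- \frac{1}{3}\right) = \frac{2}{3} \approx 0.66667$)
$w = 8$ ($w = 5 + 3 = 8$)
$n{\left(f \right)} = \frac{8}{f}$
$S n{\left(V \right)} Y = 3 \frac{8}{\frac{3}{5}} \cdot \frac{2}{3} = 3 \cdot 8 \cdot \frac{5}{3} \cdot \frac{2}{3} = 3 \cdot \frac{40}{3} \cdot \frac{2}{3} = 40 \cdot \frac{2}{3} = \frac{80}{3}$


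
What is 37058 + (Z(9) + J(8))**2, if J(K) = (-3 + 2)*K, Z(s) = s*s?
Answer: 42387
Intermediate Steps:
Z(s) = s**2
J(K) = -K
37058 + (Z(9) + J(8))**2 = 37058 + (9**2 - 1*8)**2 = 37058 + (81 - 8)**2 = 37058 + 73**2 = 37058 + 5329 = 42387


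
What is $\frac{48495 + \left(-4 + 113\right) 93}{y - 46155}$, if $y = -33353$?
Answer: $- \frac{14658}{19877} \approx -0.73744$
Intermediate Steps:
$\frac{48495 + \left(-4 + 113\right) 93}{y - 46155} = \frac{48495 + \left(-4 + 113\right) 93}{-33353 - 46155} = \frac{48495 + 109 \cdot 93}{-79508} = \left(48495 + 10137\right) \left(- \frac{1}{79508}\right) = 58632 \left(- \frac{1}{79508}\right) = - \frac{14658}{19877}$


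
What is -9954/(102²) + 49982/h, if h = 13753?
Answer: 1252011/467602 ≈ 2.6775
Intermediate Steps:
-9954/(102²) + 49982/h = -9954/(102²) + 49982/13753 = -9954/10404 + 49982*(1/13753) = -9954*1/10404 + 49982/13753 = -553/578 + 49982/13753 = 1252011/467602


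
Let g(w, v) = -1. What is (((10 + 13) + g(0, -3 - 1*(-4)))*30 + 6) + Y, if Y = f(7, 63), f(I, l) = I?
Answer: 673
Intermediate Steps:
Y = 7
(((10 + 13) + g(0, -3 - 1*(-4)))*30 + 6) + Y = (((10 + 13) - 1)*30 + 6) + 7 = ((23 - 1)*30 + 6) + 7 = (22*30 + 6) + 7 = (660 + 6) + 7 = 666 + 7 = 673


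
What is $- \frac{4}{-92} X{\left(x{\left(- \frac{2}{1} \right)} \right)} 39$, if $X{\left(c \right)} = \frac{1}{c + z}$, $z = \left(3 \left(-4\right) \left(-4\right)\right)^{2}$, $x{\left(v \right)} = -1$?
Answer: $\frac{39}{52969} \approx 0.00073628$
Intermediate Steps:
$z = 2304$ ($z = \left(\left(-12\right) \left(-4\right)\right)^{2} = 48^{2} = 2304$)
$X{\left(c \right)} = \frac{1}{2304 + c}$ ($X{\left(c \right)} = \frac{1}{c + 2304} = \frac{1}{2304 + c}$)
$- \frac{4}{-92} X{\left(x{\left(- \frac{2}{1} \right)} \right)} 39 = \frac{\left(-4\right) \frac{1}{-92}}{2304 - 1} \cdot 39 = \frac{\left(-4\right) \left(- \frac{1}{92}\right)}{2303} \cdot 39 = \frac{1}{23} \cdot \frac{1}{2303} \cdot 39 = \frac{1}{52969} \cdot 39 = \frac{39}{52969}$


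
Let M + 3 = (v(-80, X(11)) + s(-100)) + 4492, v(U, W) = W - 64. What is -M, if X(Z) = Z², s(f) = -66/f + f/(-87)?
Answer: -19782971/4350 ≈ -4547.8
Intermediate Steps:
s(f) = -66/f - f/87 (s(f) = -66/f + f*(-1/87) = -66/f - f/87)
v(U, W) = -64 + W
M = 19782971/4350 (M = -3 + (((-64 + 11²) + (-66/(-100) - 1/87*(-100))) + 4492) = -3 + (((-64 + 121) + (-66*(-1/100) + 100/87)) + 4492) = -3 + ((57 + (33/50 + 100/87)) + 4492) = -3 + ((57 + 7871/4350) + 4492) = -3 + (255821/4350 + 4492) = -3 + 19796021/4350 = 19782971/4350 ≈ 4547.8)
-M = -1*19782971/4350 = -19782971/4350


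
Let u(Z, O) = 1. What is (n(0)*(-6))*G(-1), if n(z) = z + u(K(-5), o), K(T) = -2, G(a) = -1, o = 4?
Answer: 6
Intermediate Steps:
n(z) = 1 + z (n(z) = z + 1 = 1 + z)
(n(0)*(-6))*G(-1) = ((1 + 0)*(-6))*(-1) = (1*(-6))*(-1) = -6*(-1) = 6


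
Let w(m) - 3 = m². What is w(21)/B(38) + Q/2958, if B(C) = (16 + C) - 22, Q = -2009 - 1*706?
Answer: 51103/3944 ≈ 12.957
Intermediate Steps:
Q = -2715 (Q = -2009 - 706 = -2715)
w(m) = 3 + m²
B(C) = -6 + C
w(21)/B(38) + Q/2958 = (3 + 21²)/(-6 + 38) - 2715/2958 = (3 + 441)/32 - 2715*1/2958 = 444*(1/32) - 905/986 = 111/8 - 905/986 = 51103/3944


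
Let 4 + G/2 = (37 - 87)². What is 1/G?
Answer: 1/4992 ≈ 0.00020032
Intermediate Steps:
G = 4992 (G = -8 + 2*(37 - 87)² = -8 + 2*(-50)² = -8 + 2*2500 = -8 + 5000 = 4992)
1/G = 1/4992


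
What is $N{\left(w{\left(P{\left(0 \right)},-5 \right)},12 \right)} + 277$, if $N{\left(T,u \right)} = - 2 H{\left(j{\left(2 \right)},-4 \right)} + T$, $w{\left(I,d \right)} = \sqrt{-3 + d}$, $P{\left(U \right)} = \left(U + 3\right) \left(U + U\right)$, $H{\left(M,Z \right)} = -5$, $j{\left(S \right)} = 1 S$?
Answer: $287 + 2 i \sqrt{2} \approx 287.0 + 2.8284 i$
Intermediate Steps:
$j{\left(S \right)} = S$
$P{\left(U \right)} = 2 U \left(3 + U\right)$ ($P{\left(U \right)} = \left(3 + U\right) 2 U = 2 U \left(3 + U\right)$)
$N{\left(T,u \right)} = 10 + T$ ($N{\left(T,u \right)} = \left(-2\right) \left(-5\right) + T = 10 + T$)
$N{\left(w{\left(P{\left(0 \right)},-5 \right)},12 \right)} + 277 = \left(10 + \sqrt{-3 - 5}\right) + 277 = \left(10 + \sqrt{-8}\right) + 277 = \left(10 + 2 i \sqrt{2}\right) + 277 = 287 + 2 i \sqrt{2}$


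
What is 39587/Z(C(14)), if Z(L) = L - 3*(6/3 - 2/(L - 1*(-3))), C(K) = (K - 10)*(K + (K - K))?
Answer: 2335633/2956 ≈ 790.13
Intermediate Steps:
C(K) = K*(-10 + K) (C(K) = (-10 + K)*(K + 0) = (-10 + K)*K = K*(-10 + K))
Z(L) = -6 + L + 6/(3 + L) (Z(L) = L - 3*(6*(⅓) - 2/(L + 3)) = L - 3*(2 - 2/(3 + L)) = L + (-6 + 6/(3 + L)) = -6 + L + 6/(3 + L))
39587/Z(C(14)) = 39587/(((-12 + (14*(-10 + 14))² - 42*(-10 + 14))/(3 + 14*(-10 + 14)))) = 39587/(((-12 + (14*4)² - 42*4)/(3 + 14*4))) = 39587/(((-12 + 56² - 3*56)/(3 + 56))) = 39587/(((-12 + 3136 - 168)/59)) = 39587/(((1/59)*2956)) = 39587/(2956/59) = 39587*(59/2956) = 2335633/2956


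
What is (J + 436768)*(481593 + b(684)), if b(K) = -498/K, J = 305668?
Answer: 20380432080142/57 ≈ 3.5755e+11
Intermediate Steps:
(J + 436768)*(481593 + b(684)) = (305668 + 436768)*(481593 - 498/684) = 742436*(481593 - 498*1/684) = 742436*(481593 - 83/114) = 742436*(54901519/114) = 20380432080142/57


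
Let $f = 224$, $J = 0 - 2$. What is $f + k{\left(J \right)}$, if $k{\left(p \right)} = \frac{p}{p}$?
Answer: $225$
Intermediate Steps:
$J = -2$ ($J = 0 - 2 = -2$)
$k{\left(p \right)} = 1$
$f + k{\left(J \right)} = 224 + 1 = 225$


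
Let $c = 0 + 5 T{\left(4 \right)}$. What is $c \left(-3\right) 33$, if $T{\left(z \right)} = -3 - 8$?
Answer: $5445$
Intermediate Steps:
$T{\left(z \right)} = -11$ ($T{\left(z \right)} = -3 - 8 = -11$)
$c = -55$ ($c = 0 + 5 \left(-11\right) = 0 - 55 = -55$)
$c \left(-3\right) 33 = \left(-55\right) \left(-3\right) 33 = 165 \cdot 33 = 5445$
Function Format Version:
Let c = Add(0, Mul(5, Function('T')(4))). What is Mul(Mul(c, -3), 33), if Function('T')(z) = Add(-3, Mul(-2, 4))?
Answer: 5445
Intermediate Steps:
Function('T')(z) = -11 (Function('T')(z) = Add(-3, -8) = -11)
c = -55 (c = Add(0, Mul(5, -11)) = Add(0, -55) = -55)
Mul(Mul(c, -3), 33) = Mul(Mul(-55, -3), 33) = Mul(165, 33) = 5445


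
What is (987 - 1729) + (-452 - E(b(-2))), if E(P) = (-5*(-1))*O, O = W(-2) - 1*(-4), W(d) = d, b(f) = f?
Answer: -1204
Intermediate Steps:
O = 2 (O = -2 - 1*(-4) = -2 + 4 = 2)
E(P) = 10 (E(P) = -5*(-1)*2 = 5*2 = 10)
(987 - 1729) + (-452 - E(b(-2))) = (987 - 1729) + (-452 - 1*10) = -742 + (-452 - 10) = -742 - 462 = -1204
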